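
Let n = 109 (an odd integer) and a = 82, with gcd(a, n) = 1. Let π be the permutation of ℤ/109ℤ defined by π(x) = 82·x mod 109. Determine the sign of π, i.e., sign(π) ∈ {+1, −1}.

+1

Start at x=82: 82 → 75 → 46 → 66 → 71 → 45 → 93 → … (one orbit).
Cycle type of π: 18×6 + 1; total 7 cycles.
109 − 7 = 102 transpositions; sign(π) = (−1)^102 = +1.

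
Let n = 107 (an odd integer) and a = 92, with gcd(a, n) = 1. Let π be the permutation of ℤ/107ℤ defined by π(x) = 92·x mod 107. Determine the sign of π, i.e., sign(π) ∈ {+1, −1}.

Start at x=16: 16 → 81 → 69 → 35 → 10 → 64 → 3 → … (one orbit).
3 cycles of lengths [53, 53, 1].
107 − 3 = 104 transpositions; sign(π) = (−1)^104 = +1.
Check: (92/107) = +1 by Zolotarev.

+1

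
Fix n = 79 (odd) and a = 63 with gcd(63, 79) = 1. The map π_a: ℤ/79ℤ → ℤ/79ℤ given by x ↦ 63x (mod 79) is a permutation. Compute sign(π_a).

-1

Start at x=50: 50 → 69 → 2 → 47 → 38 → 24 → 11 → … (one orbit).
Cycle lengths of π_63 on ℤ/79ℤ: [78, 1]; 2 cycles in total.
79 − 2 = 77 transpositions; sign(π) = (−1)^77 = -1.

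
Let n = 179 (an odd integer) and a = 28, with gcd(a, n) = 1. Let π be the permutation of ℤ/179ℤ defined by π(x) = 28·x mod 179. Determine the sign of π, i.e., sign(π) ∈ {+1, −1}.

Orbit of 83 under x↦28x: [83, 176, 95, 154, 16, 90, 14]… (length divides ord_179(28)).
2 cycles of lengths [178, 1].
179 − 2 = 177 transpositions; sign(π) = (−1)^177 = -1.
Check: (28/179) = -1 by Zolotarev.

-1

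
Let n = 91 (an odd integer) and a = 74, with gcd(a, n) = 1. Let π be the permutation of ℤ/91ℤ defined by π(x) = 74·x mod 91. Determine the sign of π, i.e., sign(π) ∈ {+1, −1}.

Trace 1: π^k(1) = [1, 74, 16] for k=0..2.
Cycle type of π: 3×30 + 1; total 31 cycles.
91 − 31 = 60 transpositions; sign(π) = (−1)^60 = +1.
Zolotarev: (74|91) = +1, matching the cycle-count sign.

+1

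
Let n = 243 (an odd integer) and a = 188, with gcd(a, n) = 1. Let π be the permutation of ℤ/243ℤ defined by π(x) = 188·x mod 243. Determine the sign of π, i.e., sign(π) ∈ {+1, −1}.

Start at x=215: 215 → 82 → 107 → 190 → 242 → 55 → 134 → … (one orbit).
32 cycles of lengths [18, 18, 18, 18, 18, 18, 18, 18, 18, 6, 6, 6, 6, 6, 6, 6, 6, 6, 2, 2, 2, 2, 2, 2, 2, 2, 2, 2, 2, 2, 2, 1].
n − c = 243 − 32 = 211; sign = (−1)^211 = -1.

-1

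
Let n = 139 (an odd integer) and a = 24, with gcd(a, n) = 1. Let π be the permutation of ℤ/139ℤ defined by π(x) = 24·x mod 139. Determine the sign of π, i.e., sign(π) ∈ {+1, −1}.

+1

Trace 78: π^k(78) = [78, 65, 31, 49, 64, 7, 29] for k=0..6.
Cycle lengths of π_24 on ℤ/139ℤ: [69, 69, 1]; 3 cycles in total.
139 − 3 = 136 transpositions; sign(π) = (−1)^136 = +1.
Check: (24/139) = +1 by Zolotarev.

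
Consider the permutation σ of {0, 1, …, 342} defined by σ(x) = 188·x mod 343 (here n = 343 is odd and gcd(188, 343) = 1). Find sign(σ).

-1

Orbit of 64 under x↦188x: [64, 27, 274, 62, 337, 244, 253]… (length divides ord_343(188)).
Cycle lengths of π_188 on ℤ/343ℤ: [98, 98, 98, 14, 14, 14, 2, 2, 2, 1]; 10 cycles in total.
343 − 10 = 333 transpositions; sign(π) = (−1)^333 = -1.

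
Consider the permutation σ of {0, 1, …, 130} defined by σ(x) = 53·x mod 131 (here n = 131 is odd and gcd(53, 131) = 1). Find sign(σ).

Trace 53: π^k(53) = [53, 58, 61, 89, 1] for k=0..4.
Cycle lengths of π_53 on ℤ/131ℤ: [5, 5, 5, 5, 5, 5, 5, 5, 5, 5, 5, 5, 5, 5, 5, 5, 5, 5, 5, 5, 5, 5, 5, 5, 5, 5, 1]; 27 cycles in total.
131 − 27 = 104 transpositions; sign(π) = (−1)^104 = +1.
Check: (53/131) = +1 by Zolotarev.

+1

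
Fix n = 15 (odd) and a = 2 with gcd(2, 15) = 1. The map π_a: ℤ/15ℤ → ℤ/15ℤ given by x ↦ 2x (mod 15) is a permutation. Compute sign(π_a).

+1

Trace 4: π^k(4) = [4, 8, 1, 2] for k=0..3.
Cycle type of π: 4×3 + 2 + 1; total 5 cycles.
15 − 5 = 10 transpositions; sign(π) = (−1)^10 = +1.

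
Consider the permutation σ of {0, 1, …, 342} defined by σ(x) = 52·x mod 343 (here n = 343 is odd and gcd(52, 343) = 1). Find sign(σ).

-1

Trace 323: π^k(323) = [323, 332, 114, 97, 242, 236, 267] for k=0..6.
Decompose π into cycles: lengths [294, 42, 6, 1] (4 cycles, including the fixed point 0).
343 − 4 = 339 transpositions; sign(π) = (−1)^339 = -1.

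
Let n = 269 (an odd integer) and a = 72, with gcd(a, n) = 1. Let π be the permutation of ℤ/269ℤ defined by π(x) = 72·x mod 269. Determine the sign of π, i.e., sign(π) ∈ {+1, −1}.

-1

Start at x=39: 39 → 118 → 157 → 6 → 163 → 169 → 63 → … (one orbit).
2 cycles of lengths [268, 1].
Σ(ℓ_i−1) = 269−2 = 267; sign = (−1)^267 = -1.
Zolotarev: (72|269) = -1, matching the cycle-count sign.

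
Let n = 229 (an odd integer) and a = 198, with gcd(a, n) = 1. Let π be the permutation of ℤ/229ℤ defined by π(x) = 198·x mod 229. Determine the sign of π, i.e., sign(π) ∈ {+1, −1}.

Start at x=46: 46 → 177 → 9 → 179 → 176 → 40 → 134 → … (one orbit).
Cycle lengths of π_198 on ℤ/229ℤ: [228, 1]; 2 cycles in total.
With 2 cycles on 229 points, sign = (−1)^{229−2} = -1.

-1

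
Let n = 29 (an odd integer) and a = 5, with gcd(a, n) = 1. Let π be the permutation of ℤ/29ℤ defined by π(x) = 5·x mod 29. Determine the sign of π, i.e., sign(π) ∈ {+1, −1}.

+1

Orbit of 13 under x↦5x: [13, 7, 6, 1, 5, 25, 9]… (length divides ord_29(5)).
3 cycles of lengths [14, 14, 1].
n − c = 29 − 3 = 26; sign = (−1)^26 = +1.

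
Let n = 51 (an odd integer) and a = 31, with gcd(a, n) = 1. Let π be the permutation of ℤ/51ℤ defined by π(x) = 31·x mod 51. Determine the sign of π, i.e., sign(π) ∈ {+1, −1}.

Orbit of 37 under x↦31x: [37, 25, 10, 4, 22, 19, 28]… (length divides ord_51(31)).
Cycle lengths of π_31 on ℤ/51ℤ: [16, 16, 16, 1, 1, 1]; 6 cycles in total.
With 6 cycles on 51 points, sign = (−1)^{51−6} = -1.

-1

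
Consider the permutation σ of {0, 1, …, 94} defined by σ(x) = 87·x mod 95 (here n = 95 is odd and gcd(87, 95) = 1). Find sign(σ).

-1

Orbit of 1 under x↦87x: [1, 87, 64, 58, 11, 7, 39]… (length divides ord_95(87)).
π_87 has 14 disjoint cycles with lengths [12, 12, 12, 12, 12, 12, 4, 3, 3, 3, 3, 3, 3, 1] on {0,…,94}.
95 − 14 = 81 transpositions; sign(π) = (−1)^81 = -1.
(87|95)_J = -1 (Zolotarev's lemma cross-check).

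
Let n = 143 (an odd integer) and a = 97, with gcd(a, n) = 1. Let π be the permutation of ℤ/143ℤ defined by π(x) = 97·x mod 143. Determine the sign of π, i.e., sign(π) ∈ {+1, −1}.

Start at x=48: 48 → 80 → 38 → 111 → 42 → 70 → 69 → … (one orbit).
Decompose π into cycles: lengths [60, 60, 12, 5, 5, 1] (6 cycles, including the fixed point 0).
143 − 6 = 137 transpositions; sign(π) = (−1)^137 = -1.

-1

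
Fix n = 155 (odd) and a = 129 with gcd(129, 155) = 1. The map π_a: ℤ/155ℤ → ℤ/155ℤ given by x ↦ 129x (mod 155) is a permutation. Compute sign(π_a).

Start at x=129: 129 → 56 → 94 → 36 → 149 → 1 → 129 (one orbit).
Cycle type of π: 6×20 + 3×10 + 2×2 + 1; total 33 cycles.
n − c = 155 − 33 = 122; sign = (−1)^122 = +1.

+1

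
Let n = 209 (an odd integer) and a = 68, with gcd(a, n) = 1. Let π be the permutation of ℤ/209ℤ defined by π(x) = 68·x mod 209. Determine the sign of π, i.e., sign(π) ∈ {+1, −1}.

-1

Orbit of 96 under x↦68x: [96, 49, 197, 20, 106, 102, 39]… (length divides ord_209(68)).
The orbit structure of x ↦ 68x mod 209: 14 orbits of sizes [30, 30, 30, 30, 30, 30, 10, 3, 3, 3, 3, 3, 3, 1].
With 14 cycles on 209 points, sign = (−1)^{209−14} = -1.
Via Zolotarev, sign(π_{68}) = (68|209) = -1.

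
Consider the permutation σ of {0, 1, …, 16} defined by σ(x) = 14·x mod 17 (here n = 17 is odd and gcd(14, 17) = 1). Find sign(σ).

-1

Trace 14: π^k(14) = [14, 9, 7, 13, 12, 15, 6] for k=0..6.
Decompose π into cycles: lengths [16, 1] (2 cycles, including the fixed point 0).
With 2 cycles on 17 points, sign = (−1)^{17−2} = -1.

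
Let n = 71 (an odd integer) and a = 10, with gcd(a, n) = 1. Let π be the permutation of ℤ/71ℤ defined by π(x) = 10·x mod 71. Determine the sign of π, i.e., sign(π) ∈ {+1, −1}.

+1

Trace 2: π^k(2) = [2, 20, 58, 12, 49, 64, 1] for k=0..6.
Cycle lengths of π_10 on ℤ/71ℤ: [35, 35, 1]; 3 cycles in total.
n − c = 71 − 3 = 68; sign = (−1)^68 = +1.
Check: (10/71) = +1 by Zolotarev.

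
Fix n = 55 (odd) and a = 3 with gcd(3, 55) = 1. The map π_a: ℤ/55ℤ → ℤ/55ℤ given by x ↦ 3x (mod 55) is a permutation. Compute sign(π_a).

-1

Orbit of 23 under x↦3x: [23, 14, 42, 16, 48, 34, 47]… (length divides ord_55(3)).
6 cycles of lengths [20, 20, 5, 5, 4, 1].
With 6 cycles on 55 points, sign = (−1)^{55−6} = -1.
Check: (3/55) = -1 by Zolotarev.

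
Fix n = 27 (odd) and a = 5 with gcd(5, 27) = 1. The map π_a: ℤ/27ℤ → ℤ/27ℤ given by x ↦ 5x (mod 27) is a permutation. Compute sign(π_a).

-1

Start at x=17: 17 → 4 → 20 → 19 → 14 → 16 → 26 → … (one orbit).
4 cycles of lengths [18, 6, 2, 1].
4 cycles on 27: each ℓ→(−1)^(ℓ−1), product (−1)^23 = -1.
Via Zolotarev, sign(π_{5}) = (5|27) = -1.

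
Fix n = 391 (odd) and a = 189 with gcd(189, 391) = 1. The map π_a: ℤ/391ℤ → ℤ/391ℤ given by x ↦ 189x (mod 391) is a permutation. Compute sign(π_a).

-1

Start at x=43: 43 → 307 → 155 → 361 → 195 → 101 → 321 → … (one orbit).
Decompose π into cycles: lengths [88, 88, 88, 88, 22, 8, 8, 1] (8 cycles, including the fixed point 0).
391 − 8 = 383 transpositions; sign(π) = (−1)^383 = -1.
(189|391)_J = -1 (Zolotarev's lemma cross-check).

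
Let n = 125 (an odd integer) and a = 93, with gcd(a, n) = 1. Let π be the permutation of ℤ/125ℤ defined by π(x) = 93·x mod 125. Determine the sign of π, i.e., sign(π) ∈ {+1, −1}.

-1

Trace 93: π^k(93) = [93, 24, 107, 76, 68, 74, 7] for k=0..6.
The orbit structure of x ↦ 93x mod 125: 12 orbits of sizes [20, 20, 20, 20, 20, 4, 4, 4, 4, 4, 4, 1].
Σ(ℓ_i−1) = 125−12 = 113; sign = (−1)^113 = -1.
The Jacobi symbol (93|125) = -1 (Zolotarev) agrees.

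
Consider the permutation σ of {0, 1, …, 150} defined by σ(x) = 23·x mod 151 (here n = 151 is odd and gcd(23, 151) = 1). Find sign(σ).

-1

Start at x=16: 16 → 66 → 8 → 33 → 4 → 92 → 2 → … (one orbit).
Cycle type of π: 30×5 + 1; total 6 cycles.
n − c = 151 − 6 = 145; sign = (−1)^145 = -1.
The Jacobi symbol (23|151) = -1 (Zolotarev) agrees.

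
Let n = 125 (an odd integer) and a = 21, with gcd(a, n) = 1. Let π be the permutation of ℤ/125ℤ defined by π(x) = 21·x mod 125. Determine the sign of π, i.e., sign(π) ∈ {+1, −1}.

+1

Trace 16: π^k(16) = [16, 86, 56, 51, 71, 116, 61] for k=0..6.
13 cycles of lengths [25, 25, 25, 25, 5, 5, 5, 5, 1, 1, 1, 1, 1].
13 cycles on 125: each ℓ→(−1)^(ℓ−1), product (−1)^112 = +1.
Via Zolotarev, sign(π_{21}) = (21|125) = +1.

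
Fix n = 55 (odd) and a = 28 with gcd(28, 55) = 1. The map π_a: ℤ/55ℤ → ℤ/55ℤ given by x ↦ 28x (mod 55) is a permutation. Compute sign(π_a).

Trace 28: π^k(28) = [28, 14, 7, 31, 43, 49, 52] for k=0..6.
5 cycles of lengths [20, 20, 10, 4, 1].
With 5 cycles on 55 points, sign = (−1)^{55−5} = +1.

+1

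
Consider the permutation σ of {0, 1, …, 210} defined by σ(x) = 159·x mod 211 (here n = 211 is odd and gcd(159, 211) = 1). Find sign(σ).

-1

Start at x=33: 33 → 183 → 190 → 37 → 186 → 34 → 131 → … (one orbit).
Cycle lengths of π_159 on ℤ/211ℤ: [210, 1]; 2 cycles in total.
n − c = 211 − 2 = 209; sign = (−1)^209 = -1.
Via Zolotarev, sign(π_{159}) = (159|211) = -1.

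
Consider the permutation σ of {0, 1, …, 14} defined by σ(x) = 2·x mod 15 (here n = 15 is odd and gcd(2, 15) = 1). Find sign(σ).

Orbit of 4 under x↦2x: [4, 8, 1, 2]… (length divides ord_15(2)).
π_2 has 5 disjoint cycles with lengths [4, 4, 4, 2, 1] on {0,…,14}.
5 cycles on 15: each ℓ→(−1)^(ℓ−1), product (−1)^10 = +1.
Zolotarev: (2|15) = +1, matching the cycle-count sign.

+1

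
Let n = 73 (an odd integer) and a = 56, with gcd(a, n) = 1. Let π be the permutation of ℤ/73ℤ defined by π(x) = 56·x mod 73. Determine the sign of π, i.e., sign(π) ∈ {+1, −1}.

Trace 10: π^k(10) = [10, 49, 43, 72, 17, 3, 22] for k=0..6.
The orbit structure of x ↦ 56x mod 73: 4 orbits of sizes [24, 24, 24, 1].
sign(π) = (−1)^{n − #cycles} = (−1)^{73−4} = (−1)^69 = -1.

-1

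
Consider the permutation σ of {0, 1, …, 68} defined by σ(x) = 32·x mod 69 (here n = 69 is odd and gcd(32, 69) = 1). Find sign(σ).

-1

Orbit of 59 under x↦32x: [59, 25, 41, 1, 32, 58, 62]… (length divides ord_69(32)).
π_32 has 6 disjoint cycles with lengths [22, 22, 11, 11, 2, 1] on {0,…,68}.
n − c = 69 − 6 = 63; sign = (−1)^63 = -1.
Via Zolotarev, sign(π_{32}) = (32|69) = -1.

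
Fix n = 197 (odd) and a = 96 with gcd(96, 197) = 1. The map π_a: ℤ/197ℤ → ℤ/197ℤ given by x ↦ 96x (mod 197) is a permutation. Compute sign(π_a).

Start at x=169: 169 → 70 → 22 → 142 → 39 → 1 → 96 → … (one orbit).
Cycle lengths of π_96 on ℤ/197ℤ: [98, 98, 1]; 3 cycles in total.
197 − 3 = 194 transpositions; sign(π) = (−1)^194 = +1.

+1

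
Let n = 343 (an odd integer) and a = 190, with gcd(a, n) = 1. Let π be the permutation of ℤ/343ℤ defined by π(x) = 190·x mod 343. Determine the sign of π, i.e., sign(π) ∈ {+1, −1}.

Trace 260: π^k(260) = [260, 8, 148, 337, 232, 176, 169] for k=0..6.
π_190 has 19 disjoint cycles with lengths [49, 49, 49, 49, 49, 49, 7, 7, 7, 7, 7, 7, 1, 1, 1, 1, 1, 1, 1] on {0,…,342}.
sign(π) = (−1)^{n − #cycles} = (−1)^{343−19} = (−1)^324 = +1.
(190|343)_J = +1 (Zolotarev's lemma cross-check).

+1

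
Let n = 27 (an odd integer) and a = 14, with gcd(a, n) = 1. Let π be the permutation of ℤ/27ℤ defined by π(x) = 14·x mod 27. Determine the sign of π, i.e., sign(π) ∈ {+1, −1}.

-1

Orbit of 10 under x↦14x: [10, 5, 16, 8, 4, 2, 1]… (length divides ord_27(14)).
Cycle type of π: 18 + 6 + 2 + 1; total 4 cycles.
27 − 4 = 23 transpositions; sign(π) = (−1)^23 = -1.
Via Zolotarev, sign(π_{14}) = (14|27) = -1.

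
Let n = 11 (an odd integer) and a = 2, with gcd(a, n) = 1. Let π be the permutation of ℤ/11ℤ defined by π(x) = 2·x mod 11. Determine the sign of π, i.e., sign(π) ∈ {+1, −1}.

Orbit of 9 under x↦2x: [9, 7, 3, 6, 1, 2, 4]… (length divides ord_11(2)).
2 cycles of lengths [10, 1].
With 2 cycles on 11 points, sign = (−1)^{11−2} = -1.

-1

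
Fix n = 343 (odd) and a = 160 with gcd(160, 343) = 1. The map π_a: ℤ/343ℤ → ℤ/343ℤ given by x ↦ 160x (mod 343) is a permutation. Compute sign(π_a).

-1

Trace 148: π^k(148) = [148, 13, 22, 90, 337, 69, 64] for k=0..6.
The orbit structure of x ↦ 160x mod 343: 10 orbits of sizes [98, 98, 98, 14, 14, 14, 2, 2, 2, 1].
343 − 10 = 333 transpositions; sign(π) = (−1)^333 = -1.
Via Zolotarev, sign(π_{160}) = (160|343) = -1.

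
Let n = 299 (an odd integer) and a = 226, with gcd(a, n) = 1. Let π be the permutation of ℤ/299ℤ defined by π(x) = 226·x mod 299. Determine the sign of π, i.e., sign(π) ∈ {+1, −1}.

+1

Orbit of 170 under x↦226x: [170, 148, 259, 229, 27, 122, 64]… (length divides ord_299(226)).
The orbit structure of x ↦ 226x mod 299: 11 orbits of sizes [44, 44, 44, 44, 44, 44, 22, 4, 4, 4, 1].
Σ(ℓ_i−1) = 299−11 = 288; sign = (−1)^288 = +1.
Check: (226/299) = +1 by Zolotarev.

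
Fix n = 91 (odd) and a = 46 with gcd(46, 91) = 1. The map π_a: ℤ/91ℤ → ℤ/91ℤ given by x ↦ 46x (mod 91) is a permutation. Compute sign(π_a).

-1

Orbit of 23 under x↦46x: [23, 57, 74, 37, 64, 32, 16]… (length divides ord_91(46)).
π_46 has 10 disjoint cycles with lengths [12, 12, 12, 12, 12, 12, 12, 3, 3, 1] on {0,…,90}.
sign(π) = (−1)^{n − #cycles} = (−1)^{91−10} = (−1)^81 = -1.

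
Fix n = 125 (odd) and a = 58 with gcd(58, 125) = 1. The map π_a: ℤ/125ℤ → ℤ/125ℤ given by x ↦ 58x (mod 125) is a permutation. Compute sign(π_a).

-1

Orbit of 82 under x↦58x: [82, 6, 98, 59, 47, 101, 108]… (length divides ord_125(58)).
Cycle lengths of π_58 on ℤ/125ℤ: [100, 20, 4, 1]; 4 cycles in total.
n − c = 125 − 4 = 121; sign = (−1)^121 = -1.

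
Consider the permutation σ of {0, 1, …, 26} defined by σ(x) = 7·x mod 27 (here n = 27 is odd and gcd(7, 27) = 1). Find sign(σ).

Trace 16: π^k(16) = [16, 4, 1, 7, 22, 19, 25] for k=0..6.
The orbit structure of x ↦ 7x mod 27: 7 orbits of sizes [9, 9, 3, 3, 1, 1, 1].
7 cycles on 27: each ℓ→(−1)^(ℓ−1), product (−1)^20 = +1.

+1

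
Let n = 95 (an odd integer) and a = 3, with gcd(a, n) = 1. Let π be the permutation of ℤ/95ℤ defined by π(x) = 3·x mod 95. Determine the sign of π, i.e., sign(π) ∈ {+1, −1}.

+1

Trace 27: π^k(27) = [27, 81, 53, 64, 2, 6, 18] for k=0..6.
Cycle lengths of π_3 on ℤ/95ℤ: [36, 36, 18, 4, 1]; 5 cycles in total.
Σ(ℓ_i−1) = 95−5 = 90; sign = (−1)^90 = +1.
Via Zolotarev, sign(π_{3}) = (3|95) = +1.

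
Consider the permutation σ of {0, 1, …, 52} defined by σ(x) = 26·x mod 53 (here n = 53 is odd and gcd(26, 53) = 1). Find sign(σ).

Trace 18: π^k(18) = [18, 44, 31, 11, 21, 16, 45] for k=0..6.
Cycle type of π: 52 + 1; total 2 cycles.
With 2 cycles on 53 points, sign = (−1)^{53−2} = -1.

-1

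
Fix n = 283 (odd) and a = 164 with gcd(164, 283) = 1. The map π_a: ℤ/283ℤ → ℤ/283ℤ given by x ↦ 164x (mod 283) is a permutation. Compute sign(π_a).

+1

Orbit of 29 under x↦164x: [29, 228, 36, 244, 113, 137, 111]… (length divides ord_283(164)).
The orbit structure of x ↦ 164x mod 283: 3 orbits of sizes [141, 141, 1].
With 3 cycles on 283 points, sign = (−1)^{283−3} = +1.
Via Zolotarev, sign(π_{164}) = (164|283) = +1.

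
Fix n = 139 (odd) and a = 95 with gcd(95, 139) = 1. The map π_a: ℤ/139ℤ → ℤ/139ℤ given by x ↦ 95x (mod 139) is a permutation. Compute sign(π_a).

Orbit of 103 under x↦95x: [103, 55, 82, 6, 14, 79, 138]… (length divides ord_139(95)).
Cycle type of π: 46×3 + 1; total 4 cycles.
sign(π) = (−1)^{n − #cycles} = (−1)^{139−4} = (−1)^135 = -1.

-1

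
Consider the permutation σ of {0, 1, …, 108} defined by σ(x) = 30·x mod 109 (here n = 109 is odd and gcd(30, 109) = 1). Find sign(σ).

Orbit of 43 under x↦30x: [43, 91, 5, 41, 31, 58, 105]… (length divides ord_109(30)).
Cycle type of π: 108 + 1; total 2 cycles.
sign(π) = (−1)^{n − #cycles} = (−1)^{109−2} = (−1)^107 = -1.
Check: (30/109) = -1 by Zolotarev.

-1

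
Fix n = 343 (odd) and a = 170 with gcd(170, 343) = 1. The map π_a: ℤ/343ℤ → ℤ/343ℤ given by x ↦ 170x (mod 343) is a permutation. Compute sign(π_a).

+1

Trace 113: π^k(113) = [113, 2, 340, 176, 79, 53, 92] for k=0..6.
π_170 has 7 disjoint cycles with lengths [147, 147, 21, 21, 3, 3, 1] on {0,…,342}.
sign(π) = (−1)^{n − #cycles} = (−1)^{343−7} = (−1)^336 = +1.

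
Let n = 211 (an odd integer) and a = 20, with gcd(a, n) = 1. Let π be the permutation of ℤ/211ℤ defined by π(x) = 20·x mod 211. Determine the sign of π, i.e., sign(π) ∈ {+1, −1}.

Start at x=5: 5 → 100 → 101 → 121 → 99 → 81 → 143 → … (one orbit).
Cycle type of π: 105×2 + 1; total 3 cycles.
Σ(ℓ_i−1) = 211−3 = 208; sign = (−1)^208 = +1.

+1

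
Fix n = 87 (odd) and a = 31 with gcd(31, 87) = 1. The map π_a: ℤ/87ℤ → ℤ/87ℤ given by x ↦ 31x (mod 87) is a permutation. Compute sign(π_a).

Orbit of 19 under x↦31x: [19, 67, 76, 7, 43, 28, 85]… (length divides ord_87(31)).
6 cycles of lengths [28, 28, 28, 1, 1, 1].
With 6 cycles on 87 points, sign = (−1)^{87−6} = -1.
The Jacobi symbol (31|87) = -1 (Zolotarev) agrees.

-1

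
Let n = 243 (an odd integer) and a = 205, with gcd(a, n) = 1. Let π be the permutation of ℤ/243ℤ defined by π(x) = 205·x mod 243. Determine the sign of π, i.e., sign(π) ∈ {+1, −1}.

+1

Orbit of 34 under x↦205x: [34, 166, 10, 106, 103, 217, 16]… (length divides ord_243(205)).
π_205 has 11 disjoint cycles with lengths [81, 81, 27, 27, 9, 9, 3, 3, 1, 1, 1] on {0,…,242}.
11 cycles on 243: each ℓ→(−1)^(ℓ−1), product (−1)^232 = +1.
Zolotarev: (205|243) = +1, matching the cycle-count sign.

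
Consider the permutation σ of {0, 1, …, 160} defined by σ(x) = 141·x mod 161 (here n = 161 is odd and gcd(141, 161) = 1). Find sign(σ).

+1

Start at x=50: 50 → 127 → 36 → 85 → 71 → 29 → 64 → … (one orbit).
Cycle lengths of π_141 on ℤ/161ℤ: [11, 11, 11, 11, 11, 11, 11, 11, 11, 11, 11, 11, 11, 11, 1, 1, 1, 1, 1, 1, 1]; 21 cycles in total.
With 21 cycles on 161 points, sign = (−1)^{161−21} = +1.
Check: (141/161) = +1 by Zolotarev.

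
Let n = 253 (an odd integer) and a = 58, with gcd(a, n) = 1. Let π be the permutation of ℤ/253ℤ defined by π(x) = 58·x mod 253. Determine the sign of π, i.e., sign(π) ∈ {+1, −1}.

Start at x=12: 12 → 190 → 141 → 82 → 202 → 78 → 223 → … (one orbit).
Decompose π into cycles: lengths [55, 55, 55, 55, 11, 11, 5, 5, 1] (9 cycles, including the fixed point 0).
9 cycles on 253: each ℓ→(−1)^(ℓ−1), product (−1)^244 = +1.
Zolotarev: (58|253) = +1, matching the cycle-count sign.

+1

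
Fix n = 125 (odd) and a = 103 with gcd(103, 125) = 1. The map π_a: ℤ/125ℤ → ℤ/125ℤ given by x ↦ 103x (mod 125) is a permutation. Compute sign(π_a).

Trace 119: π^k(119) = [119, 7, 96, 13, 89, 42, 76] for k=0..6.
Decompose π into cycles: lengths [100, 20, 4, 1] (4 cycles, including the fixed point 0).
n − c = 125 − 4 = 121; sign = (−1)^121 = -1.
Zolotarev: (103|125) = -1, matching the cycle-count sign.

-1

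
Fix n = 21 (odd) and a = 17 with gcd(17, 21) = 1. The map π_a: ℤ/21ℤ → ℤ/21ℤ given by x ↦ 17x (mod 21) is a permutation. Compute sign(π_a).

Start at x=5: 5 → 1 → 17 → 16 → 20 → 4 → 5 (one orbit).
Cycle type of π: 6×3 + 2 + 1; total 5 cycles.
n − c = 21 − 5 = 16; sign = (−1)^16 = +1.
(17|21)_J = +1 (Zolotarev's lemma cross-check).

+1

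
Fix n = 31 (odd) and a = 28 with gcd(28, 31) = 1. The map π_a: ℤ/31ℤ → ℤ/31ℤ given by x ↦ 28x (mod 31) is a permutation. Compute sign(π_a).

Start at x=4: 4 → 19 → 5 → 16 → 14 → 20 → 2 → … (one orbit).
3 cycles of lengths [15, 15, 1].
31 − 3 = 28 transpositions; sign(π) = (−1)^28 = +1.
Check: (28/31) = +1 by Zolotarev.

+1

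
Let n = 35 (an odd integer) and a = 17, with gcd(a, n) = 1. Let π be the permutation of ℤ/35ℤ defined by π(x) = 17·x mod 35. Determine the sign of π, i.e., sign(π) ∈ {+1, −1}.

Start at x=3: 3 → 16 → 27 → 4 → 33 → 1 → 17 → … (one orbit).
5 cycles of lengths [12, 12, 6, 4, 1].
5 cycles on 35: each ℓ→(−1)^(ℓ−1), product (−1)^30 = +1.

+1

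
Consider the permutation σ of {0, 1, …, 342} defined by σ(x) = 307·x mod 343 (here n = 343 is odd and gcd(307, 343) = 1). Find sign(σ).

-1

Start at x=321: 321 → 106 → 300 → 176 → 181 → 1 → 307 → … (one orbit).
Cycle type of π: 98×3 + 14×3 + 2×3 + 1; total 10 cycles.
Σ(ℓ_i−1) = 343−10 = 333; sign = (−1)^333 = -1.
The Jacobi symbol (307|343) = -1 (Zolotarev) agrees.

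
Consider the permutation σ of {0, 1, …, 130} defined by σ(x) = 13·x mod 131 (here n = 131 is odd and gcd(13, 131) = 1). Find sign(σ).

+1

Orbit of 39 under x↦13x: [39, 114, 41, 9, 117, 80, 123]… (length divides ord_131(13)).
Cycle type of π: 65×2 + 1; total 3 cycles.
n − c = 131 − 3 = 128; sign = (−1)^128 = +1.
The Jacobi symbol (13|131) = +1 (Zolotarev) agrees.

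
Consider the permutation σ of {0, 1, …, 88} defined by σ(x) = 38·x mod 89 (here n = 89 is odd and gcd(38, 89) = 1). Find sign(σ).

Start at x=50: 50 → 31 → 21 → 86 → 64 → 29 → 34 → … (one orbit).
Cycle type of π: 88 + 1; total 2 cycles.
2 cycles on 89: each ℓ→(−1)^(ℓ−1), product (−1)^87 = -1.

-1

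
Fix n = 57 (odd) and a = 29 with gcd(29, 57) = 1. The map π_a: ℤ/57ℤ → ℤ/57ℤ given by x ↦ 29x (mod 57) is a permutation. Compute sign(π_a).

Orbit of 2 under x↦29x: [2, 1, 29, 43, 50, 25, 41]… (length divides ord_57(29)).
5 cycles of lengths [18, 18, 18, 2, 1].
With 5 cycles on 57 points, sign = (−1)^{57−5} = +1.
The Jacobi symbol (29|57) = +1 (Zolotarev) agrees.

+1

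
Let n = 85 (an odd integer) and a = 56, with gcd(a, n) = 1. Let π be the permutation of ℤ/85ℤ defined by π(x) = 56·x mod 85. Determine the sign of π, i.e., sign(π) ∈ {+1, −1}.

-1

Trace 81: π^k(81) = [81, 31, 36, 61, 16, 46, 26] for k=0..6.
Cycle lengths of π_56 on ℤ/85ℤ: [16, 16, 16, 16, 16, 1, 1, 1, 1, 1]; 10 cycles in total.
10 cycles on 85: each ℓ→(−1)^(ℓ−1), product (−1)^75 = -1.
(56|85)_J = -1 (Zolotarev's lemma cross-check).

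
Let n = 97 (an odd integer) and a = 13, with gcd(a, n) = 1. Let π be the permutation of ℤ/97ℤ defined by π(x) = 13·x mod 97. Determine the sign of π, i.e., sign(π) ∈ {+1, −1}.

Orbit of 23 under x↦13x: [23, 8, 7, 91, 19, 53, 10]… (length divides ord_97(13)).
Decompose π into cycles: lengths [96, 1] (2 cycles, including the fixed point 0).
With 2 cycles on 97 points, sign = (−1)^{97−2} = -1.
Check: (13/97) = -1 by Zolotarev.

-1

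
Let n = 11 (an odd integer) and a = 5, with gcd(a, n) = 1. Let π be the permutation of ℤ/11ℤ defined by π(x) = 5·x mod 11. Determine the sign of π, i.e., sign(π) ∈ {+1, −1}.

+1

Trace 1: π^k(1) = [1, 5, 3, 4, 9] for k=0..4.
Decompose π into cycles: lengths [5, 5, 1] (3 cycles, including the fixed point 0).
Σ(ℓ_i−1) = 11−3 = 8; sign = (−1)^8 = +1.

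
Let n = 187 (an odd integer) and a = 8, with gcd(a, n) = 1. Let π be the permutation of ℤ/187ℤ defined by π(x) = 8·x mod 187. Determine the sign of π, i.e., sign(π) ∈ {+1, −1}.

-1

Trace 166: π^k(166) = [166, 19, 152, 94, 4, 32, 69] for k=0..6.
Cycle lengths of π_8 on ℤ/187ℤ: [40, 40, 40, 40, 10, 8, 8, 1]; 8 cycles in total.
187 − 8 = 179 transpositions; sign(π) = (−1)^179 = -1.
Via Zolotarev, sign(π_{8}) = (8|187) = -1.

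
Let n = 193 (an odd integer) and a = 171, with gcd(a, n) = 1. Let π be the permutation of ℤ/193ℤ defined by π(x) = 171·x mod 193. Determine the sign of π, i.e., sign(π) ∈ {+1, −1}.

Start at x=25: 25 → 29 → 134 → 140 → 8 → 17 → 12 → … (one orbit).
The orbit structure of x ↦ 171x mod 193: 2 orbits of sizes [192, 1].
sign(π) = (−1)^{n − #cycles} = (−1)^{193−2} = (−1)^191 = -1.

-1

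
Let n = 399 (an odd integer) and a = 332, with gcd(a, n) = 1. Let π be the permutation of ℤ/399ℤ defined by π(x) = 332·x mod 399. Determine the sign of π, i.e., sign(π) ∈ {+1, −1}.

Orbit of 131 under x↦332x: [131, 1, 332, 100, 83, 25, 320]… (length divides ord_399(332)).
Decompose π into cycles: lengths [18, 18, 18, 18, 18, 18, 18, 18, 18, 18, 18, 18, 18, 18, 18, 18, 18, 18, 18, 18, 9, 9, 6, 6, 6, 2, 1] (27 cycles, including the fixed point 0).
Σ(ℓ_i−1) = 399−27 = 372; sign = (−1)^372 = +1.

+1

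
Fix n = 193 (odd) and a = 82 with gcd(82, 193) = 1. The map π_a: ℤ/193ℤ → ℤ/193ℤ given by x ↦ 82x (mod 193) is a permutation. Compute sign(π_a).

-1

Orbit of 78 under x↦82x: [78, 27, 91, 128, 74, 85, 22]… (length divides ord_193(82)).
Cycle lengths of π_82 on ℤ/193ℤ: [192, 1]; 2 cycles in total.
sign(π) = (−1)^{n − #cycles} = (−1)^{193−2} = (−1)^191 = -1.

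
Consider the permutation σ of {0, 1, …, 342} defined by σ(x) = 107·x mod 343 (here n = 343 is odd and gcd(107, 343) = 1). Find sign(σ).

+1

Trace 282: π^k(282) = [282, 333, 302, 72, 158, 99, 303] for k=0..6.
The orbit structure of x ↦ 107x mod 343: 7 orbits of sizes [147, 147, 21, 21, 3, 3, 1].
With 7 cycles on 343 points, sign = (−1)^{343−7} = +1.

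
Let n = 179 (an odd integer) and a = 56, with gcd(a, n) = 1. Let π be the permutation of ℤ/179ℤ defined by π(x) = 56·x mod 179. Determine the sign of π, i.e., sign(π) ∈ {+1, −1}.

+1

Trace 156: π^k(156) = [156, 144, 9, 146, 121, 153, 155] for k=0..6.
π_56 has 3 disjoint cycles with lengths [89, 89, 1] on {0,…,178}.
sign(π) = (−1)^{n − #cycles} = (−1)^{179−3} = (−1)^176 = +1.
Zolotarev: (56|179) = +1, matching the cycle-count sign.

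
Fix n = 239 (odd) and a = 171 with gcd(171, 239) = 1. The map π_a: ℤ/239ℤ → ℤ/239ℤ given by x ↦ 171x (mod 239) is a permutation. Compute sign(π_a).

-1

Orbit of 203 under x↦171x: [203, 58, 119, 34, 78, 193, 21]… (length divides ord_239(171)).
π_171 has 2 disjoint cycles with lengths [238, 1] on {0,…,238}.
With 2 cycles on 239 points, sign = (−1)^{239−2} = -1.
Via Zolotarev, sign(π_{171}) = (171|239) = -1.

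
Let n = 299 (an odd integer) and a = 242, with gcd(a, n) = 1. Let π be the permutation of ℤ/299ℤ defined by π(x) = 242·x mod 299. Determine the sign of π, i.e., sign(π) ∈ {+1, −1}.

-1

Trace 255: π^k(255) = [255, 116, 265, 144, 164, 220, 18] for k=0..6.
Cycle lengths of π_242 on ℤ/299ℤ: [44, 44, 44, 44, 44, 44, 11, 11, 4, 4, 4, 1]; 12 cycles in total.
12 cycles on 299: each ℓ→(−1)^(ℓ−1), product (−1)^287 = -1.
Via Zolotarev, sign(π_{242}) = (242|299) = -1.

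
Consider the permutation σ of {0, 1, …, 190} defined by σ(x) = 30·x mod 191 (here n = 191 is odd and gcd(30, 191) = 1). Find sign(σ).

+1

Start at x=25: 25 → 177 → 153 → 6 → 180 → 52 → 32 → … (one orbit).
Decompose π into cycles: lengths [19, 19, 19, 19, 19, 19, 19, 19, 19, 19, 1] (11 cycles, including the fixed point 0).
191 − 11 = 180 transpositions; sign(π) = (−1)^180 = +1.
(30|191)_J = +1 (Zolotarev's lemma cross-check).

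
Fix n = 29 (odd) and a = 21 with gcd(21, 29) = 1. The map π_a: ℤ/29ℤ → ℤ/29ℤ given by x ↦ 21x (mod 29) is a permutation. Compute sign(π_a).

Orbit of 17 under x↦21x: [17, 9, 15, 25, 3, 5, 18]… (length divides ord_29(21)).
The orbit structure of x ↦ 21x mod 29: 2 orbits of sizes [28, 1].
sign(π) = (−1)^{n − #cycles} = (−1)^{29−2} = (−1)^27 = -1.
Zolotarev: (21|29) = -1, matching the cycle-count sign.

-1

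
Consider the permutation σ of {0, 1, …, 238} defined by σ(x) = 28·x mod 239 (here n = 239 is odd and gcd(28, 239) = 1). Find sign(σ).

Orbit of 188 under x↦28x: [188, 6, 168, 163, 23, 166, 107]… (length divides ord_239(28)).
The orbit structure of x ↦ 28x mod 239: 8 orbits of sizes [34, 34, 34, 34, 34, 34, 34, 1].
With 8 cycles on 239 points, sign = (−1)^{239−8} = -1.

-1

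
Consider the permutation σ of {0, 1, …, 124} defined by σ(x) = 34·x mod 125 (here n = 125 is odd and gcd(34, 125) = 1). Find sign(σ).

Start at x=106: 106 → 104 → 36 → 99 → 116 → 69 → 96 → … (one orbit).
The orbit structure of x ↦ 34x mod 125: 7 orbits of sizes [50, 50, 10, 10, 2, 2, 1].
7 cycles on 125: each ℓ→(−1)^(ℓ−1), product (−1)^118 = +1.
(34|125)_J = +1 (Zolotarev's lemma cross-check).

+1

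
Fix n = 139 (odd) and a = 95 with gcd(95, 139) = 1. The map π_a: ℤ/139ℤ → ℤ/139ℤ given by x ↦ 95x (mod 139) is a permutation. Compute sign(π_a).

Orbit of 84 under x↦95x: [84, 57, 133, 125, 60, 1, 95]… (length divides ord_139(95)).
Cycle type of π: 46×3 + 1; total 4 cycles.
Σ(ℓ_i−1) = 139−4 = 135; sign = (−1)^135 = -1.
The Jacobi symbol (95|139) = -1 (Zolotarev) agrees.

-1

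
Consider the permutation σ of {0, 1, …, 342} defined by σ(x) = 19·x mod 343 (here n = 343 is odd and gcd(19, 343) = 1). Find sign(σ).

Start at x=1: 1 → 19 → 18 → 342 → 324 → 325 → 1 (one orbit).
The orbit structure of x ↦ 19x mod 343: 58 orbits of sizes [6, 6, 6, 6, 6, 6, 6, 6, 6, 6, 6, 6, 6, 6, 6, 6, 6, 6, 6, 6, 6, 6, 6, 6, 6, 6, 6, 6, 6, 6, 6, 6, 6, 6, 6, 6, 6, 6, 6, 6, 6, 6, 6, 6, 6, 6, 6, 6, 6, 6, 6, 6, 6, 6, 6, 6, 6, 1].
343 − 58 = 285 transpositions; sign(π) = (−1)^285 = -1.

-1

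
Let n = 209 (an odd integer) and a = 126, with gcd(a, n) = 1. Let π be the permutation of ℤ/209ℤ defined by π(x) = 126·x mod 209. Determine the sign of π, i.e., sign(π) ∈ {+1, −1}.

Orbit of 37 under x↦126x: [37, 64, 122, 115, 69, 125, 75]… (length divides ord_209(126)).
The orbit structure of x ↦ 126x mod 209: 12 orbits of sizes [30, 30, 30, 30, 30, 30, 6, 6, 6, 5, 5, 1].
Σ(ℓ_i−1) = 209−12 = 197; sign = (−1)^197 = -1.
The Jacobi symbol (126|209) = -1 (Zolotarev) agrees.

-1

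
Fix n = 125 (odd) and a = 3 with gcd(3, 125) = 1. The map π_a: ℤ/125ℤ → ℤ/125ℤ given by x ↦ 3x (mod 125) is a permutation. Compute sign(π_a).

Trace 23: π^k(23) = [23, 69, 82, 121, 113, 89, 17] for k=0..6.
π_3 has 4 disjoint cycles with lengths [100, 20, 4, 1] on {0,…,124}.
With 4 cycles on 125 points, sign = (−1)^{125−4} = -1.

-1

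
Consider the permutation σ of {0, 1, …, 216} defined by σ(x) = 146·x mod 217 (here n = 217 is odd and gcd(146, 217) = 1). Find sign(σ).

Start at x=27: 27 → 36 → 48 → 64 → 13 → 162 → 216 → … (one orbit).
π_146 has 11 disjoint cycles with lengths [30, 30, 30, 30, 30, 30, 30, 2, 2, 2, 1] on {0,…,216}.
217 − 11 = 206 transpositions; sign(π) = (−1)^206 = +1.
Check: (146/217) = +1 by Zolotarev.

+1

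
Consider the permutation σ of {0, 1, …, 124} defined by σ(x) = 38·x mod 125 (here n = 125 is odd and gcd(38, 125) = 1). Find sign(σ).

-1

Start at x=78: 78 → 89 → 7 → 16 → 108 → 104 → 77 → … (one orbit).
π_38 has 4 disjoint cycles with lengths [100, 20, 4, 1] on {0,…,124}.
sign(π) = (−1)^{n − #cycles} = (−1)^{125−4} = (−1)^121 = -1.
(38|125)_J = -1 (Zolotarev's lemma cross-check).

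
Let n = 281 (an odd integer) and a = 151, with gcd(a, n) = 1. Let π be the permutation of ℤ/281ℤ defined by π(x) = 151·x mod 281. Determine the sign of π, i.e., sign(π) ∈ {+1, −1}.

Trace 221: π^k(221) = [221, 213, 129, 90, 102, 228, 146] for k=0..6.
Cycle type of π: 40×7 + 1; total 8 cycles.
8 cycles on 281: each ℓ→(−1)^(ℓ−1), product (−1)^273 = -1.

-1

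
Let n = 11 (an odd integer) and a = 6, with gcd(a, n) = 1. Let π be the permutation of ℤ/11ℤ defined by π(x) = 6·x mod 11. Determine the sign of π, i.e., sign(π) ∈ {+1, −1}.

Orbit of 9 under x↦6x: [9, 10, 5, 8, 4, 2, 1]… (length divides ord_11(6)).
Decompose π into cycles: lengths [10, 1] (2 cycles, including the fixed point 0).
n − c = 11 − 2 = 9; sign = (−1)^9 = -1.
Via Zolotarev, sign(π_{6}) = (6|11) = -1.

-1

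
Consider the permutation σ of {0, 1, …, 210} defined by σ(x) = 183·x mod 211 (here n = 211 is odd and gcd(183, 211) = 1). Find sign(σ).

Trace 87: π^k(87) = [87, 96, 55, 148, 76, 193, 82] for k=0..6.
Cycle type of π: 35×6 + 1; total 7 cycles.
7 cycles on 211: each ℓ→(−1)^(ℓ−1), product (−1)^204 = +1.
Zolotarev: (183|211) = +1, matching the cycle-count sign.

+1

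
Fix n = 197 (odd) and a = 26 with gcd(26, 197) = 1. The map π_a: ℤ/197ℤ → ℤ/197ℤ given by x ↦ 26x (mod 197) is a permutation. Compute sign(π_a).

+1

Orbit of 109 under x↦26x: [109, 76, 6, 156, 116, 61, 10]… (length divides ord_197(26)).
Decompose π into cycles: lengths [98, 98, 1] (3 cycles, including the fixed point 0).
n − c = 197 − 3 = 194; sign = (−1)^194 = +1.
Zolotarev: (26|197) = +1, matching the cycle-count sign.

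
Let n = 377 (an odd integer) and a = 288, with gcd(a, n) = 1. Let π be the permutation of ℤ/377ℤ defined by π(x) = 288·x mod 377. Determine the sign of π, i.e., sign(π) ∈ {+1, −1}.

Start at x=213: 213 → 270 → 98 → 326 → 15 → 173 → 60 → … (one orbit).
The orbit structure of x ↦ 288x mod 377: 7 orbits of sizes [84, 84, 84, 84, 28, 12, 1].
Σ(ℓ_i−1) = 377−7 = 370; sign = (−1)^370 = +1.
(288|377)_J = +1 (Zolotarev's lemma cross-check).

+1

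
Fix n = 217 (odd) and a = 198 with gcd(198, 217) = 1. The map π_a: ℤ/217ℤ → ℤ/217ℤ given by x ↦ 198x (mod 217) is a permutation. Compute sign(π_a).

-1

Start at x=78: 78 → 37 → 165 → 120 → 107 → 137 → 1 → … (one orbit).
Cycle lengths of π_198 on ℤ/217ℤ: [30, 30, 30, 30, 30, 30, 30, 3, 3, 1]; 10 cycles in total.
n − c = 217 − 10 = 207; sign = (−1)^207 = -1.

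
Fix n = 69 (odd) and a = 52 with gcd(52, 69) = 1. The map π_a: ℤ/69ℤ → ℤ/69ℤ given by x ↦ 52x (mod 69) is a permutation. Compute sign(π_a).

Orbit of 64 under x↦52x: [64, 16, 4, 1, 52, 13, 55]… (length divides ord_69(52)).
Cycle type of π: 11×6 + 1×3; total 9 cycles.
69 − 9 = 60 transpositions; sign(π) = (−1)^60 = +1.
(52|69)_J = +1 (Zolotarev's lemma cross-check).

+1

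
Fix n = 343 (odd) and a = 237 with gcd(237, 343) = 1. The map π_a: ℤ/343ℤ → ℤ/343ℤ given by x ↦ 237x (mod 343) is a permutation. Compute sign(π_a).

Trace 132: π^k(132) = [132, 71, 20, 281, 55, 1, 237] for k=0..6.
Cycle lengths of π_237 on ℤ/343ℤ: [98, 98, 98, 14, 14, 14, 2, 2, 2, 1]; 10 cycles in total.
343 − 10 = 333 transpositions; sign(π) = (−1)^333 = -1.
The Jacobi symbol (237|343) = -1 (Zolotarev) agrees.

-1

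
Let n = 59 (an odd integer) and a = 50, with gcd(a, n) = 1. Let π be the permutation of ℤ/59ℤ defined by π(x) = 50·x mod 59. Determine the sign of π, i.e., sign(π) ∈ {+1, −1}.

Start at x=30: 30 → 25 → 11 → 19 → 6 → 5 → 14 → … (one orbit).
2 cycles of lengths [58, 1].
sign(π) = (−1)^{n − #cycles} = (−1)^{59−2} = (−1)^57 = -1.
Via Zolotarev, sign(π_{50}) = (50|59) = -1.

-1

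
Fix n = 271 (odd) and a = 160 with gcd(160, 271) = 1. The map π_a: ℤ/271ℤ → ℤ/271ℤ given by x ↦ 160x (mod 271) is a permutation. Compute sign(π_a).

Start at x=178: 178 → 25 → 206 → 169 → 211 → 156 → 28 → … (one orbit).
11 cycles of lengths [27, 27, 27, 27, 27, 27, 27, 27, 27, 27, 1].
11 cycles on 271: each ℓ→(−1)^(ℓ−1), product (−1)^260 = +1.

+1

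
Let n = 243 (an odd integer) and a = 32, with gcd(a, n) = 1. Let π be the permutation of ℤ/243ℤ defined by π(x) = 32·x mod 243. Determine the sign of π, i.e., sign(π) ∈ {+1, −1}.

-1

Start at x=65: 65 → 136 → 221 → 25 → 71 → 85 → 47 → … (one orbit).
The orbit structure of x ↦ 32x mod 243: 6 orbits of sizes [162, 54, 18, 6, 2, 1].
6 cycles on 243: each ℓ→(−1)^(ℓ−1), product (−1)^237 = -1.
Zolotarev: (32|243) = -1, matching the cycle-count sign.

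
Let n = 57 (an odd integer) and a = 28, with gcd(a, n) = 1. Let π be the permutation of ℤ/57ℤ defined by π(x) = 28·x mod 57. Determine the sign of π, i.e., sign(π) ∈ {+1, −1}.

Orbit of 28 under x↦28x: [28, 43, 7, 25, 16, 49, 4]… (length divides ord_57(28)).
π_28 has 9 disjoint cycles with lengths [9, 9, 9, 9, 9, 9, 1, 1, 1] on {0,…,56}.
57 − 9 = 48 transpositions; sign(π) = (−1)^48 = +1.
The Jacobi symbol (28|57) = +1 (Zolotarev) agrees.

+1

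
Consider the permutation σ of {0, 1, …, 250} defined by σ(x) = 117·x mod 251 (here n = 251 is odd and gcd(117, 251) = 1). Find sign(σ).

Orbit of 124 under x↦117x: [124, 201, 174, 27, 147, 131, 16]… (length divides ord_251(117)).
3 cycles of lengths [125, 125, 1].
sign(π) = (−1)^{n − #cycles} = (−1)^{251−3} = (−1)^248 = +1.
The Jacobi symbol (117|251) = +1 (Zolotarev) agrees.

+1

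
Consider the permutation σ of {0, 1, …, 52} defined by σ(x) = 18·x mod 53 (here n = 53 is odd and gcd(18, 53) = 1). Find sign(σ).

-1

Start at x=38: 38 → 48 → 16 → 23 → 43 → 32 → 46 → … (one orbit).
Cycle lengths of π_18 on ℤ/53ℤ: [52, 1]; 2 cycles in total.
53 − 2 = 51 transpositions; sign(π) = (−1)^51 = -1.
(18|53)_J = -1 (Zolotarev's lemma cross-check).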